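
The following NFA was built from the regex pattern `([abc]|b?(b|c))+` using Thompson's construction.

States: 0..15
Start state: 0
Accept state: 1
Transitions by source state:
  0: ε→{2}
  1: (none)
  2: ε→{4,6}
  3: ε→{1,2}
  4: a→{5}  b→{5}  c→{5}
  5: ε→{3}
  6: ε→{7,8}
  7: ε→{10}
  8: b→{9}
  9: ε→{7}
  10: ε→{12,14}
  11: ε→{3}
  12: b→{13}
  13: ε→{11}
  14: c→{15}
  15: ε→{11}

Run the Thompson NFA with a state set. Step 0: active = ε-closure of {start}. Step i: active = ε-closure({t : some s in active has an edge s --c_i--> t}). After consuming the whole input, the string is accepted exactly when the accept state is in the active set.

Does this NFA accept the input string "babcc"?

Answer: ACCEPT

Derivation:
initial (ε-close {0}): {0,2,4,6,7,8,10,12,14}
'b' @ 1: {1,2,3,4,5,6,7,8,9,10,11,12,13,14}  ✓accept
'a' @ 2: {1,2,3,4,5,6,7,8,10,12,14}  ✓accept
'b' @ 3: {1,2,3,4,5,6,7,8,9,10,11,12,13,14}  ✓accept
'c' @ 4: {1,2,3,4,5,6,7,8,10,11,12,14,15}  ✓accept
'c' @ 5: {1,2,3,4,5,6,7,8,10,11,12,14,15}  ✓accept
end set {1,2,3,4,5,6,7,8,10,11,12,14,15} — state 1 in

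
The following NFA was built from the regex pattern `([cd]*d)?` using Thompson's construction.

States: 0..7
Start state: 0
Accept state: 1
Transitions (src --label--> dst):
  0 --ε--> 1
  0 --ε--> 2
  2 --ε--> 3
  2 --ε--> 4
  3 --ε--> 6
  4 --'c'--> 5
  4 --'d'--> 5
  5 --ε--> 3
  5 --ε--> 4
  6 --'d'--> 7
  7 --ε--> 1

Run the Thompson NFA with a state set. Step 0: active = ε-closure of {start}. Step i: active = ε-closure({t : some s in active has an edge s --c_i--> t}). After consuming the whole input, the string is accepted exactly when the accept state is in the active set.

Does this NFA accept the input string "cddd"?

Answer: ACCEPT

Trace:
initial (ε-close {0}): {0,1,2,3,4,6}
'c' @ 1: {3,4,5,6}
'd' @ 2: {1,3,4,5,6,7}  [accepting]
'd' @ 3: {1,3,4,5,6,7}  [accepting]
'd' @ 4: {1,3,4,5,6,7}  [accepting]
after full input: {1,3,4,5,6,7}  (accept=1 in)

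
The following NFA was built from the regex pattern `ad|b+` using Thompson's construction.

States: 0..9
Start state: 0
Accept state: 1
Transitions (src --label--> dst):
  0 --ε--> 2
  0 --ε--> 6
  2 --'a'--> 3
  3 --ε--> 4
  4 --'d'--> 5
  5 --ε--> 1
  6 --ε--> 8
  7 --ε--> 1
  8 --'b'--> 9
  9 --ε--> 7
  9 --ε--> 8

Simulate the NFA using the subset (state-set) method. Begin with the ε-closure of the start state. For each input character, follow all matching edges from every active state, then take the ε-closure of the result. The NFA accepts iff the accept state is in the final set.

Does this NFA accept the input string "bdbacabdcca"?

Answer: REJECT

Derivation:
start: ε-closure({0}) = {0,2,6,8}
'b' @ 1: {1,7,8,9}  ✓accept
'd' @ 2: {}  — dead — no transitions
rest 'bacabdcca' ignored (set empty)
after full input: {}  (accept=1 not in)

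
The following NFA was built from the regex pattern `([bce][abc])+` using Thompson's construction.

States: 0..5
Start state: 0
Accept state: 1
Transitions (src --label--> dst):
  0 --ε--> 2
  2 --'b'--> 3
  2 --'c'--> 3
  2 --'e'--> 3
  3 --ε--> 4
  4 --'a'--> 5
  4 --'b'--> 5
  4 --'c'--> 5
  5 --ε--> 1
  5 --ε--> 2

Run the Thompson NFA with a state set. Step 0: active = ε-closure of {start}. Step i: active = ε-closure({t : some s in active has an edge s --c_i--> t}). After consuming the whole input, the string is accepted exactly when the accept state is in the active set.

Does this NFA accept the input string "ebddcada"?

start: ε-closure({0}) = {0,2}
'e' @ 1: {3,4}
'b' @ 2: {1,2,5}  ✓accept
'd' @ 3: {}  — no active states
rest 'dcada' ignored (set empty)
final: {}; accept 1 not in set

Answer: REJECT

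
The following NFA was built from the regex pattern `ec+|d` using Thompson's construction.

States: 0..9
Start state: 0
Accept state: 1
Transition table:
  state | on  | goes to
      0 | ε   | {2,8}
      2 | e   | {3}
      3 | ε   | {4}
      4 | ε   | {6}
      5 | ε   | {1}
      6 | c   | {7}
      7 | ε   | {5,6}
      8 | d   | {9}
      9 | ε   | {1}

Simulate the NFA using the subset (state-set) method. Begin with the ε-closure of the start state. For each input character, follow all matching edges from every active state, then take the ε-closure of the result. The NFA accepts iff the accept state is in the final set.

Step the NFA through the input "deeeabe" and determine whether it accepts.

Answer: REJECT

Trace:
initial (ε-close {0}): {0,2,8}
'd' @ 1: {1,9}  ✓accept
'e' @ 2: {}  — state set empty
rest 'eeabe' ignored (set empty)
end set {} — state 1 not in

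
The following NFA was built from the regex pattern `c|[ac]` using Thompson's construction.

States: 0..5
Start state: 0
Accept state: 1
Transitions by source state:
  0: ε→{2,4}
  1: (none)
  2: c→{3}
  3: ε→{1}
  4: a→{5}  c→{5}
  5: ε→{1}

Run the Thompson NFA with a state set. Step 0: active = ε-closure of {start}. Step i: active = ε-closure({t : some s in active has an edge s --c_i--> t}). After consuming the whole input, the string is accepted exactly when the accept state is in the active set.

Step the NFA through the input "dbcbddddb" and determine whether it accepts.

S₀ = ε-closure({0}) = {0,2,4}
'd' @ 1: {}  — no active states
rest 'bcbddddb' ignored (set empty)
after full input: {}  (accept=1 not in)

Answer: REJECT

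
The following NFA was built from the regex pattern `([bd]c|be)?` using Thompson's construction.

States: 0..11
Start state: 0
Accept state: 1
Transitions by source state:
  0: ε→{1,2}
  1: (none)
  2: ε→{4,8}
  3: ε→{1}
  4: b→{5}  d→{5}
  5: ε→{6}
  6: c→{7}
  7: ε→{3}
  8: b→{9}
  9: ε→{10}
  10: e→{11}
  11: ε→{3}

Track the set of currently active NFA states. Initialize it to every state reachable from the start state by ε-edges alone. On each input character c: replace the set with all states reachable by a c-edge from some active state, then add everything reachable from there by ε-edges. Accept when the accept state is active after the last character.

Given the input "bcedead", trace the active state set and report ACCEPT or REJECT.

start: ε-closure({0}) = {0,1,2,4,8}
'b' @ 1: {5,6,9,10}
'c' @ 2: {1,3,7}  [accepting]
'e' @ 3: {}  — state set empty
rest 'dead' ignored (set empty)
after full input: {}  (accept=1 not in)

Answer: REJECT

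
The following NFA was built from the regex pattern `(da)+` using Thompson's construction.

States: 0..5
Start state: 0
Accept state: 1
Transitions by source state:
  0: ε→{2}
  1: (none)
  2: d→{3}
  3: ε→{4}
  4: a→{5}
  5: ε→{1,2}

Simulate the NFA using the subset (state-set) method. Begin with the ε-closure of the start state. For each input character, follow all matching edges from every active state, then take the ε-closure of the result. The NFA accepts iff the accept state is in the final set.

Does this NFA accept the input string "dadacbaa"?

S₀ = ε-closure({0}) = {0,2}
'd' @ 1: {3,4}
'a' @ 2: {1,2,5}  ✓accept
'd' @ 3: {3,4}
'a' @ 4: {1,2,5}  ✓accept
'c' @ 5: {}  — no active states
rest 'baa' ignored (set empty)
final: {}; accept 1 not in set

Answer: REJECT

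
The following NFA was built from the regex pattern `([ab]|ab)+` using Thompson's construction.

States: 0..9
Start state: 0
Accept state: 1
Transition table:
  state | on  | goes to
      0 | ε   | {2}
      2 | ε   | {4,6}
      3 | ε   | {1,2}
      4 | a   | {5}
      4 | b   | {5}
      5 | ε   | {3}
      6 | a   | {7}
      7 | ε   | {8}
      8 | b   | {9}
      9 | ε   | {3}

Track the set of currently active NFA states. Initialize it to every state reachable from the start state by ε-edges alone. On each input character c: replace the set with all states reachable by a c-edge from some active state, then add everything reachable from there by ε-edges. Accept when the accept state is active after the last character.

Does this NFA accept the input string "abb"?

start: ε-closure({0}) = {0,2,4,6}
'a' @ 1: {1,2,3,4,5,6,7,8}  ✓accept
'b' @ 2: {1,2,3,4,5,6,9}  ✓accept
'b' @ 3: {1,2,3,4,5,6}  ✓accept
after full input: {1,2,3,4,5,6}  (accept=1 in)

Answer: ACCEPT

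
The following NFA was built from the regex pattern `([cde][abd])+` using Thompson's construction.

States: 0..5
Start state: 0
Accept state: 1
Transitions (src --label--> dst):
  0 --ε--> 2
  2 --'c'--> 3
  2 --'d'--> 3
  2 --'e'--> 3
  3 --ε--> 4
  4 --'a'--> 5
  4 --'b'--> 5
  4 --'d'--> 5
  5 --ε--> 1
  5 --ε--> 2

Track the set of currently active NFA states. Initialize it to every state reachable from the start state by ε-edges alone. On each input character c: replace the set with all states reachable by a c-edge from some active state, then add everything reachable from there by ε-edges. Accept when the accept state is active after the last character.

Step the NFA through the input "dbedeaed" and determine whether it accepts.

Answer: ACCEPT

Derivation:
S₀ = ε-closure({0}) = {0,2}
'd' @ 1: {3,4}
'b' @ 2: {1,2,5}  ✓accept
'e' @ 3: {3,4}
'd' @ 4: {1,2,5}  ✓accept
'e' @ 5: {3,4}
'a' @ 6: {1,2,5}  ✓accept
'e' @ 7: {3,4}
'd' @ 8: {1,2,5}  ✓accept
end set {1,2,5} — state 1 in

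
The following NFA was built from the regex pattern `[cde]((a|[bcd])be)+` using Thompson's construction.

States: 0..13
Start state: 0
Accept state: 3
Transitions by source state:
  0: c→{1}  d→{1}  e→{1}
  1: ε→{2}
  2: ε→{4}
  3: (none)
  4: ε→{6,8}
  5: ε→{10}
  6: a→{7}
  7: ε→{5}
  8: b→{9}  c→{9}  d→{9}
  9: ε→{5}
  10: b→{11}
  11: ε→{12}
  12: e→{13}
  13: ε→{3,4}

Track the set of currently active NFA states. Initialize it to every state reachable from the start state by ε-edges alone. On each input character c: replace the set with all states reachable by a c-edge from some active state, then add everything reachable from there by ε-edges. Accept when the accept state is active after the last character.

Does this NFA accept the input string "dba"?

Answer: REJECT

Steps:
S₀ = ε-closure({0}) = {0}
'd' @ 1: {1,2,4,6,8}
'b' @ 2: {5,9,10}
'a' @ 3: {}  — no active states
after full input: {}  (accept=3 not in)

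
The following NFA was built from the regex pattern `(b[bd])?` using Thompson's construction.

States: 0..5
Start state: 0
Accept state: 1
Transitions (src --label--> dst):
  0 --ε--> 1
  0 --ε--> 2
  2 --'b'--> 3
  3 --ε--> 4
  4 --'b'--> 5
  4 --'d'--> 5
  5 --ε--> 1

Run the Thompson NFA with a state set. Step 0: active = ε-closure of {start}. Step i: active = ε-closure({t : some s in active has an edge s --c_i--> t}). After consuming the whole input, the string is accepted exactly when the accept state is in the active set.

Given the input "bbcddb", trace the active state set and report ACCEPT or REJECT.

S₀ = ε-closure({0}) = {0,1,2}
'b' @ 1: {3,4}
'b' @ 2: {1,5}  ✓accept
'c' @ 3: {}  — no active states
rest 'ddb' ignored (set empty)
after full input: {}  (accept=1 not in)

Answer: REJECT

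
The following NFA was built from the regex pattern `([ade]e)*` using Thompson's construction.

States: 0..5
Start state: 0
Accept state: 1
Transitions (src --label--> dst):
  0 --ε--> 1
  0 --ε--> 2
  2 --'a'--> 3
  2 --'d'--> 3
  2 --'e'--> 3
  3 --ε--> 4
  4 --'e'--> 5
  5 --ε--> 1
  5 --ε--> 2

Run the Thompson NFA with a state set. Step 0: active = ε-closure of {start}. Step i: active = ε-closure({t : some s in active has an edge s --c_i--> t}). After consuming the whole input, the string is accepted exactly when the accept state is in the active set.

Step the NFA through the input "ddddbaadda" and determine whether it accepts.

initial (ε-close {0}): {0,1,2}
'd' @ 1: {3,4}
'd' @ 2: {}  — no active states
rest 'ddbaadda' ignored (set empty)
end set {} — state 1 not in

Answer: REJECT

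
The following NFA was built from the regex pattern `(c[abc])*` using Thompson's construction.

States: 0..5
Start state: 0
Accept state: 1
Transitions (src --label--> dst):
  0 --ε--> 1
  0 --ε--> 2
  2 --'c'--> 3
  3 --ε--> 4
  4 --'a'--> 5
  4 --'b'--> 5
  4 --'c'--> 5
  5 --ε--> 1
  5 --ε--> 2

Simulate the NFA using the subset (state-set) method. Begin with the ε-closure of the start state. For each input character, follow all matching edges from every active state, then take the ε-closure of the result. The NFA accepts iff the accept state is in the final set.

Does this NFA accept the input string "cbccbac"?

Answer: REJECT

Derivation:
start: ε-closure({0}) = {0,1,2}
'c' @ 1: {3,4}
'b' @ 2: {1,2,5}  [accepting]
'c' @ 3: {3,4}
'c' @ 4: {1,2,5}  [accepting]
'b' @ 5: {}  — state set empty
rest 'ac' ignored (set empty)
end set {} — state 1 not in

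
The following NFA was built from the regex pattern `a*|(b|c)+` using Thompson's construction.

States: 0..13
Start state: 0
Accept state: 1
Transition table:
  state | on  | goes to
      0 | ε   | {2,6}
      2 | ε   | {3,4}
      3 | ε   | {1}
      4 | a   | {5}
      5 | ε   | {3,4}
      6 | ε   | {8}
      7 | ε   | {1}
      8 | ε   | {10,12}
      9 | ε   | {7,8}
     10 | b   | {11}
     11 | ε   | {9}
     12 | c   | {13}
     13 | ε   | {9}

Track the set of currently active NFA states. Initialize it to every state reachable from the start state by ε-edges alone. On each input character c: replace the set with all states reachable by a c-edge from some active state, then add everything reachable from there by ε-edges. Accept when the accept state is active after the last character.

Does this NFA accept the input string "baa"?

Answer: REJECT

Trace:
initial (ε-close {0}): {0,1,2,3,4,6,8,10,12}
'b' @ 1: {1,7,8,9,10,11,12}  ✓accept
'a' @ 2: {}  — state set empty
rest 'a' ignored (set empty)
final: {}; accept 1 not in set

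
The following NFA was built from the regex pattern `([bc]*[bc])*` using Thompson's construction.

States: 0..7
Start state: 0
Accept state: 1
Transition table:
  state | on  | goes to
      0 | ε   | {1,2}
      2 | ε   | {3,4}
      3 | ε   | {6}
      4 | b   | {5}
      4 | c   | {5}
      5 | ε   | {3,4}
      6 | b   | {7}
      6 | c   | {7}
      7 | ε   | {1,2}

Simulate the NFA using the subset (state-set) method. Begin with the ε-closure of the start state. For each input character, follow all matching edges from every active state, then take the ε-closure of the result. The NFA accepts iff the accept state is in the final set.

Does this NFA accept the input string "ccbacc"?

Answer: REJECT

Steps:
initial (ε-close {0}): {0,1,2,3,4,6}
'c' @ 1: {1,2,3,4,5,6,7}  [accepting]
'c' @ 2: {1,2,3,4,5,6,7}  [accepting]
'b' @ 3: {1,2,3,4,5,6,7}  [accepting]
'a' @ 4: {}  — dead — no transitions
rest 'cc' ignored (set empty)
after full input: {}  (accept=1 not in)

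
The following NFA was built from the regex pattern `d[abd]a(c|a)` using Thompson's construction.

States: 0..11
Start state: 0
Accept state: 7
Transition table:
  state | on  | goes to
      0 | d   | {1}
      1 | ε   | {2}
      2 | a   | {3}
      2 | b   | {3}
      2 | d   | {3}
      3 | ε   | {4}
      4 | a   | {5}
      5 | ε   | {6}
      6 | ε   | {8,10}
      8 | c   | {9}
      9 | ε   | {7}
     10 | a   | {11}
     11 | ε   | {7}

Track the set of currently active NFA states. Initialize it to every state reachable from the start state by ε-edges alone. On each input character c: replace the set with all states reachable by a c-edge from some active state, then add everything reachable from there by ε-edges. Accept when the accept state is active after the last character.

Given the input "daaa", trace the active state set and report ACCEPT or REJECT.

S₀ = ε-closure({0}) = {0}
'd' @ 1: {1,2}
'a' @ 2: {3,4}
'a' @ 3: {5,6,8,10}
'a' @ 4: {7,11}  [accepting]
end set {7,11} — state 7 in

Answer: ACCEPT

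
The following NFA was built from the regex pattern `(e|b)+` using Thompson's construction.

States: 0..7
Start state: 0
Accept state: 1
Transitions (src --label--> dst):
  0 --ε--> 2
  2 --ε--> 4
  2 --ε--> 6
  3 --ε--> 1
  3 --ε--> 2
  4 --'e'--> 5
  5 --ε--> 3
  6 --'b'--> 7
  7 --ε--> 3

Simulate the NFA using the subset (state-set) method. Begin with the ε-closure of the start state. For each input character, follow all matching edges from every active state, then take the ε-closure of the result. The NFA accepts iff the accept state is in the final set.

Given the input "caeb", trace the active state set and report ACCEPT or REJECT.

S₀ = ε-closure({0}) = {0,2,4,6}
'c' @ 1: {}  — no active states
rest 'aeb' ignored (set empty)
final: {}; accept 1 not in set

Answer: REJECT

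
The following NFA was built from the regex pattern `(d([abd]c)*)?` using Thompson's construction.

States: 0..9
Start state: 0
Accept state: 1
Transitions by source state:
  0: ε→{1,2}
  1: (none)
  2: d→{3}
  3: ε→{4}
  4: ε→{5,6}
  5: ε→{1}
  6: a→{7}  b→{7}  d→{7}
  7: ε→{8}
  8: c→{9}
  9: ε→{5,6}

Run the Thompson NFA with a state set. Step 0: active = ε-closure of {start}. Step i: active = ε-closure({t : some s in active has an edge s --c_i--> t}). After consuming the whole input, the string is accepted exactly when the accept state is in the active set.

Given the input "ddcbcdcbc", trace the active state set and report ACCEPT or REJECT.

Answer: ACCEPT

Derivation:
initial (ε-close {0}): {0,1,2}
'd' @ 1: {1,3,4,5,6}  (accept∈set)
'd' @ 2: {7,8}
'c' @ 3: {1,5,6,9}  (accept∈set)
'b' @ 4: {7,8}
'c' @ 5: {1,5,6,9}  (accept∈set)
'd' @ 6: {7,8}
'c' @ 7: {1,5,6,9}  (accept∈set)
'b' @ 8: {7,8}
'c' @ 9: {1,5,6,9}  (accept∈set)
after full input: {1,5,6,9}  (accept=1 in)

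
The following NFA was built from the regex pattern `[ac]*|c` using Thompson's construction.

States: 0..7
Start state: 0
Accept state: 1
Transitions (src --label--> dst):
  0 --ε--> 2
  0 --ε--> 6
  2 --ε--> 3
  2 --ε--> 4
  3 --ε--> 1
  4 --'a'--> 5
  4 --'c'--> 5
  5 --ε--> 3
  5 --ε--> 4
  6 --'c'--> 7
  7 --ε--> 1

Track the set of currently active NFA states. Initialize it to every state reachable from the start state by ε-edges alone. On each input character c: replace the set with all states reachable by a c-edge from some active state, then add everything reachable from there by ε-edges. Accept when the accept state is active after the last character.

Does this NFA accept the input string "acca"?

start: ε-closure({0}) = {0,1,2,3,4,6}
'a' @ 1: {1,3,4,5}  ✓accept
'c' @ 2: {1,3,4,5}  ✓accept
'c' @ 3: {1,3,4,5}  ✓accept
'a' @ 4: {1,3,4,5}  ✓accept
final: {1,3,4,5}; accept 1 in set

Answer: ACCEPT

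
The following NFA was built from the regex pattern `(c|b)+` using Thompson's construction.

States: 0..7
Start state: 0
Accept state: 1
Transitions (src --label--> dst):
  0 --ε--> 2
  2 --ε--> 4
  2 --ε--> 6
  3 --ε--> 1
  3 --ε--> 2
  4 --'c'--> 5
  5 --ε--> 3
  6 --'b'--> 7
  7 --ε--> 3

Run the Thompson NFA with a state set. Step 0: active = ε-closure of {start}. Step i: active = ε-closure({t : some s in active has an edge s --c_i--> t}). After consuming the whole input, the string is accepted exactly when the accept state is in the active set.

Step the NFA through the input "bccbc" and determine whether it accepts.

start: ε-closure({0}) = {0,2,4,6}
'b' @ 1: {1,2,3,4,6,7}  [accepting]
'c' @ 2: {1,2,3,4,5,6}  [accepting]
'c' @ 3: {1,2,3,4,5,6}  [accepting]
'b' @ 4: {1,2,3,4,6,7}  [accepting]
'c' @ 5: {1,2,3,4,5,6}  [accepting]
final: {1,2,3,4,5,6}; accept 1 in set

Answer: ACCEPT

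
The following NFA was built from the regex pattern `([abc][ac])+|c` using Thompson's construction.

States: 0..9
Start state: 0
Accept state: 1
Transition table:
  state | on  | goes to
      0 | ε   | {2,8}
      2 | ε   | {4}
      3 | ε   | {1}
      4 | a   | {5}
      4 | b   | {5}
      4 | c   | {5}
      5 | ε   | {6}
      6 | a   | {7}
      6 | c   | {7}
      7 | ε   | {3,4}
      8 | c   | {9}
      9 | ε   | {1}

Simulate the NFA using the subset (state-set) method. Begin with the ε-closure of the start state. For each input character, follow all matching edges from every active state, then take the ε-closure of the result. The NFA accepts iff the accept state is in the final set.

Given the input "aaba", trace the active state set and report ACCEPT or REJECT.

Answer: ACCEPT

Derivation:
initial (ε-close {0}): {0,2,4,8}
'a' @ 1: {5,6}
'a' @ 2: {1,3,4,7}  ✓accept
'b' @ 3: {5,6}
'a' @ 4: {1,3,4,7}  ✓accept
after full input: {1,3,4,7}  (accept=1 in)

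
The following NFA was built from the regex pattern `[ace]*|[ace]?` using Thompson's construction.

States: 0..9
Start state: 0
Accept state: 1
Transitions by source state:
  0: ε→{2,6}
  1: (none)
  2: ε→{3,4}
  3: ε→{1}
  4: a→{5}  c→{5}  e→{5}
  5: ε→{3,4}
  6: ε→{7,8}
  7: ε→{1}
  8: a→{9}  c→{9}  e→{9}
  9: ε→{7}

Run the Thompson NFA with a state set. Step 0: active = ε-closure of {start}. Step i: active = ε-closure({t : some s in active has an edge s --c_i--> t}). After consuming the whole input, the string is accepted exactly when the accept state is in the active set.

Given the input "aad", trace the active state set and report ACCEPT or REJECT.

Answer: REJECT

Derivation:
start: ε-closure({0}) = {0,1,2,3,4,6,7,8}
'a' @ 1: {1,3,4,5,7,9}  (accept∈set)
'a' @ 2: {1,3,4,5}  (accept∈set)
'd' @ 3: {}  — no active states
after full input: {}  (accept=1 not in)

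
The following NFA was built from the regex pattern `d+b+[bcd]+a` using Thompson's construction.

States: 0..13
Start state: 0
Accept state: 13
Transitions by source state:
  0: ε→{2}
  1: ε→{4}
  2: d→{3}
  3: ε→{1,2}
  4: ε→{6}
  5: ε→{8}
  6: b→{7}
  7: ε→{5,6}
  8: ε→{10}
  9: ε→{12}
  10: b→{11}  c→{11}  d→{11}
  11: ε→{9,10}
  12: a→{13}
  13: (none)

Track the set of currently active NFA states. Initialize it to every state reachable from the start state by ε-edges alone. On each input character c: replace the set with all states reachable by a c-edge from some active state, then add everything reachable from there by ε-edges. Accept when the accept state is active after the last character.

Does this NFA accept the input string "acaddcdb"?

Answer: REJECT

Steps:
initial (ε-close {0}): {0,2}
'a' @ 1: {}  — dead — no transitions
rest 'caddcdb' ignored (set empty)
end set {} — state 13 not in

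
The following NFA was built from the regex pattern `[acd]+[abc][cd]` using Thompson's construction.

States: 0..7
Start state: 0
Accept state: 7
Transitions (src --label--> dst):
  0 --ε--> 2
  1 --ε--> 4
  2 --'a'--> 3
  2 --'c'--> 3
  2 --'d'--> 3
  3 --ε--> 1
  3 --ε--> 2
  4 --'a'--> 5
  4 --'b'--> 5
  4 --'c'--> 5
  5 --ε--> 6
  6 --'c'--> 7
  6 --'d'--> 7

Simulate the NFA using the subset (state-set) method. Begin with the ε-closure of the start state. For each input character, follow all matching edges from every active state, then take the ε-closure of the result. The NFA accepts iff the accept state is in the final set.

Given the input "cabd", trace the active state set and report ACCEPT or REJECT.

Answer: ACCEPT

Steps:
start: ε-closure({0}) = {0,2}
'c' @ 1: {1,2,3,4}
'a' @ 2: {1,2,3,4,5,6}
'b' @ 3: {5,6}
'd' @ 4: {7}  [accepting]
final: {7}; accept 7 in set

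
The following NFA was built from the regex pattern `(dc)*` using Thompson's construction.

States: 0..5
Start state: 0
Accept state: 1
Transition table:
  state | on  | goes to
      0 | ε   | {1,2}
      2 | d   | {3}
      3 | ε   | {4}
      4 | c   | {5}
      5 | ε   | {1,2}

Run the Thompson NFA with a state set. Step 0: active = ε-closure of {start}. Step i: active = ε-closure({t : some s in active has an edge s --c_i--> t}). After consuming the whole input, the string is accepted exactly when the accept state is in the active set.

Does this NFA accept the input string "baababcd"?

Answer: REJECT

Steps:
S₀ = ε-closure({0}) = {0,1,2}
'b' @ 1: {}  — state set empty
rest 'aababcd' ignored (set empty)
final: {}; accept 1 not in set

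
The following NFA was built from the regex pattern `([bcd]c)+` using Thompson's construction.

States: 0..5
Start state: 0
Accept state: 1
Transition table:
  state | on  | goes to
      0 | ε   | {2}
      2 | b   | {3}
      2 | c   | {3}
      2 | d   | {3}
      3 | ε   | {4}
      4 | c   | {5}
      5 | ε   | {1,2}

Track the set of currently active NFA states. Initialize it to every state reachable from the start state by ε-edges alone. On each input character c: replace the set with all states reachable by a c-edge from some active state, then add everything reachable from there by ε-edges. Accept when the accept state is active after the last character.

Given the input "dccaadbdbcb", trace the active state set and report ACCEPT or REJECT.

Answer: REJECT

Derivation:
initial (ε-close {0}): {0,2}
'd' @ 1: {3,4}
'c' @ 2: {1,2,5}  [accepting]
'c' @ 3: {3,4}
'a' @ 4: {}  — dead — no transitions
rest 'adbdbcb' ignored (set empty)
final: {}; accept 1 not in set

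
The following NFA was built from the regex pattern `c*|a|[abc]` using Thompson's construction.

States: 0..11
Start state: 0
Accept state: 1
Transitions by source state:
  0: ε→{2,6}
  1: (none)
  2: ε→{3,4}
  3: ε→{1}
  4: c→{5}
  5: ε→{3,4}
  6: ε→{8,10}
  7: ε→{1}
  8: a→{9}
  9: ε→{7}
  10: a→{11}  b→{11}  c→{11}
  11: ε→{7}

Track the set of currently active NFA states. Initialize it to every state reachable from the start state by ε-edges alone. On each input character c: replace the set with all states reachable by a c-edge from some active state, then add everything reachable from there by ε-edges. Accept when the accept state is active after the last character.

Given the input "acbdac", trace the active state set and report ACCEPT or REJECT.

Answer: REJECT

Steps:
start: ε-closure({0}) = {0,1,2,3,4,6,8,10}
'a' @ 1: {1,7,9,11}  ✓accept
'c' @ 2: {}  — dead — no transitions
rest 'bdac' ignored (set empty)
final: {}; accept 1 not in set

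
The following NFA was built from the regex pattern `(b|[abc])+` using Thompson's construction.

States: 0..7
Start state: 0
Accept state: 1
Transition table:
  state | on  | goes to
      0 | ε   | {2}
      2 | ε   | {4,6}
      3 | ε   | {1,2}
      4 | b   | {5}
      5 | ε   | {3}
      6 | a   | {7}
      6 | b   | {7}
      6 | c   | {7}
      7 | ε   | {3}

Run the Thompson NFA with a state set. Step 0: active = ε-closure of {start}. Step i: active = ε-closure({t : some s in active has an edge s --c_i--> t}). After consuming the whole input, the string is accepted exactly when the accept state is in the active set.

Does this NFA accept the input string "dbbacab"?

Answer: REJECT

Trace:
start: ε-closure({0}) = {0,2,4,6}
'd' @ 1: {}  — dead — no transitions
rest 'bbacab' ignored (set empty)
end set {} — state 1 not in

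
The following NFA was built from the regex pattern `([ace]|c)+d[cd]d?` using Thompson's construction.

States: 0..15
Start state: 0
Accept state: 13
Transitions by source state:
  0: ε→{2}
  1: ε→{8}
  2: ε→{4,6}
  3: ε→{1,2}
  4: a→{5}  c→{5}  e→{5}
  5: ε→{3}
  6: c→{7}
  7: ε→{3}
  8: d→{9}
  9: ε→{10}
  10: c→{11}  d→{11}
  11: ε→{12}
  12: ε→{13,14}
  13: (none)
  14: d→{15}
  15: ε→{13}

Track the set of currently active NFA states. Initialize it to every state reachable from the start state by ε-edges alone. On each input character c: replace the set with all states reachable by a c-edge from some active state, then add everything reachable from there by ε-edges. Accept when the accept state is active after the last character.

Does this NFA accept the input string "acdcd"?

Answer: ACCEPT

Trace:
start: ε-closure({0}) = {0,2,4,6}
'a' @ 1: {1,2,3,4,5,6,8}
'c' @ 2: {1,2,3,4,5,6,7,8}
'd' @ 3: {9,10}
'c' @ 4: {11,12,13,14}  ✓accept
'd' @ 5: {13,15}  ✓accept
end set {13,15} — state 13 in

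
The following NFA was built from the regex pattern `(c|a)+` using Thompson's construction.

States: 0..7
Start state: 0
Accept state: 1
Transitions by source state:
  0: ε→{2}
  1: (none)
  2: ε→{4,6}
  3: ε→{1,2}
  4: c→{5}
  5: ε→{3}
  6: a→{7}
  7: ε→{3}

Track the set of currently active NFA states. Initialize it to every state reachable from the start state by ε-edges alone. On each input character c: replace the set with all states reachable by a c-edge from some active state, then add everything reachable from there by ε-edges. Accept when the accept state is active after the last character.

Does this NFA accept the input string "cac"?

start: ε-closure({0}) = {0,2,4,6}
'c' @ 1: {1,2,3,4,5,6}  [accepting]
'a' @ 2: {1,2,3,4,6,7}  [accepting]
'c' @ 3: {1,2,3,4,5,6}  [accepting]
after full input: {1,2,3,4,5,6}  (accept=1 in)

Answer: ACCEPT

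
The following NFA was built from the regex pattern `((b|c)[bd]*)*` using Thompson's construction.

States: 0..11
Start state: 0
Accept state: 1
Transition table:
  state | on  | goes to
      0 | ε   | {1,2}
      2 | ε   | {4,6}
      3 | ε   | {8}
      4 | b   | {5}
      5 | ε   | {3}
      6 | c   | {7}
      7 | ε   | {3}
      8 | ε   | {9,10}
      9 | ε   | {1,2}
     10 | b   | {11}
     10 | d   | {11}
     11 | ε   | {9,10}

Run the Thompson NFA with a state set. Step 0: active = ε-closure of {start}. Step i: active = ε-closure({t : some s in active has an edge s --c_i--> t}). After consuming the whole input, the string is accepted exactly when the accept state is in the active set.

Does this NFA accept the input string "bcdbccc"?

Answer: ACCEPT

Steps:
S₀ = ε-closure({0}) = {0,1,2,4,6}
'b' @ 1: {1,2,3,4,5,6,8,9,10}  ✓accept
'c' @ 2: {1,2,3,4,6,7,8,9,10}  ✓accept
'd' @ 3: {1,2,4,6,9,10,11}  ✓accept
'b' @ 4: {1,2,3,4,5,6,8,9,10,11}  ✓accept
'c' @ 5: {1,2,3,4,6,7,8,9,10}  ✓accept
'c' @ 6: {1,2,3,4,6,7,8,9,10}  ✓accept
'c' @ 7: {1,2,3,4,6,7,8,9,10}  ✓accept
end set {1,2,3,4,6,7,8,9,10} — state 1 in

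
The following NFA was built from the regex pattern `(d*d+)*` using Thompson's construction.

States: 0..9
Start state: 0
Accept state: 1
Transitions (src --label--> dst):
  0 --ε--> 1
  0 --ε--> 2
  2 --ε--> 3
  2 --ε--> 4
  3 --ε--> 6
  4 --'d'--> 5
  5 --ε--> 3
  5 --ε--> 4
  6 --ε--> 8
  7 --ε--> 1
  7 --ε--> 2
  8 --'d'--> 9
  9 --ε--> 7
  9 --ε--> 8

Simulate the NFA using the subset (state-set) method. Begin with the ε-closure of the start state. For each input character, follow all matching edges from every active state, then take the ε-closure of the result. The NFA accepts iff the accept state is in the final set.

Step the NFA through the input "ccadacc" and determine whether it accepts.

Answer: REJECT

Steps:
S₀ = ε-closure({0}) = {0,1,2,3,4,6,8}
'c' @ 1: {}  — no active states
rest 'cadacc' ignored (set empty)
end set {} — state 1 not in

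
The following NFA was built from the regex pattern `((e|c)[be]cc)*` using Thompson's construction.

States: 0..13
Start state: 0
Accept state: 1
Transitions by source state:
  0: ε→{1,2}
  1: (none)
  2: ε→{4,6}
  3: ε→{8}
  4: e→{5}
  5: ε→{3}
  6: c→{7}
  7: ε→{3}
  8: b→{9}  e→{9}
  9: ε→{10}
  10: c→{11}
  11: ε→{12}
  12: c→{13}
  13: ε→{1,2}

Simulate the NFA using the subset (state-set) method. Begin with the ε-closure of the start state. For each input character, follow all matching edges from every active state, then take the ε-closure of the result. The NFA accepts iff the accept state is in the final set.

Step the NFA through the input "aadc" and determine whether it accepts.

start: ε-closure({0}) = {0,1,2,4,6}
'a' @ 1: {}  — dead — no transitions
rest 'adc' ignored (set empty)
final: {}; accept 1 not in set

Answer: REJECT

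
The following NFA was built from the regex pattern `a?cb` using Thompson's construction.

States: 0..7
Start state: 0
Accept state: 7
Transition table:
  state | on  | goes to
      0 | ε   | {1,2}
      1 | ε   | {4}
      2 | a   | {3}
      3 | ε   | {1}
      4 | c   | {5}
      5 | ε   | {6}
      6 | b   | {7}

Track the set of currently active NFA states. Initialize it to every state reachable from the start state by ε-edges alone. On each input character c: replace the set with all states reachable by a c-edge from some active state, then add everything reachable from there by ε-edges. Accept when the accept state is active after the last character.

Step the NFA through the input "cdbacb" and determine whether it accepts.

initial (ε-close {0}): {0,1,2,4}
'c' @ 1: {5,6}
'd' @ 2: {}  — no active states
rest 'bacb' ignored (set empty)
final: {}; accept 7 not in set

Answer: REJECT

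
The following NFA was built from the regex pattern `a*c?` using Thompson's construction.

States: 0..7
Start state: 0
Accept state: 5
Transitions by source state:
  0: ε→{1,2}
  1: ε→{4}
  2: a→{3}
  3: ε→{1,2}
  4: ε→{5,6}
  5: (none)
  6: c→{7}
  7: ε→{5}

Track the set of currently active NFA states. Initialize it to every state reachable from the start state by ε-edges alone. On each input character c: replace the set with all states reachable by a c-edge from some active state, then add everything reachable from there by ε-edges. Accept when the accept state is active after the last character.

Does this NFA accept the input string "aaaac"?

S₀ = ε-closure({0}) = {0,1,2,4,5,6}
'a' @ 1: {1,2,3,4,5,6}  (accept∈set)
'a' @ 2: {1,2,3,4,5,6}  (accept∈set)
'a' @ 3: {1,2,3,4,5,6}  (accept∈set)
'a' @ 4: {1,2,3,4,5,6}  (accept∈set)
'c' @ 5: {5,7}  (accept∈set)
after full input: {5,7}  (accept=5 in)

Answer: ACCEPT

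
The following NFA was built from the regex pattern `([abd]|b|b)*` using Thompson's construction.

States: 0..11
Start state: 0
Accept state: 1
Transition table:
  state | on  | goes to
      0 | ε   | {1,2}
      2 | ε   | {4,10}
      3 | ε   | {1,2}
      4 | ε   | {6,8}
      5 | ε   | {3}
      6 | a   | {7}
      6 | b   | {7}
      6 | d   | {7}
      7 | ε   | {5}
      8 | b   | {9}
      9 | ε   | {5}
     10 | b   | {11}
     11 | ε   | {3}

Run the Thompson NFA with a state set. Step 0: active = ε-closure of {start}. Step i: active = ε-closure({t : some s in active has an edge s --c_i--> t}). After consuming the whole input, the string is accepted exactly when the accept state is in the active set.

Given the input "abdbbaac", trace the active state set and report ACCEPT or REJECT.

Answer: REJECT

Trace:
S₀ = ε-closure({0}) = {0,1,2,4,6,8,10}
'a' @ 1: {1,2,3,4,5,6,7,8,10}  ✓accept
'b' @ 2: {1,2,3,4,5,6,7,8,9,10,11}  ✓accept
'd' @ 3: {1,2,3,4,5,6,7,8,10}  ✓accept
'b' @ 4: {1,2,3,4,5,6,7,8,9,10,11}  ✓accept
'b' @ 5: {1,2,3,4,5,6,7,8,9,10,11}  ✓accept
'a' @ 6: {1,2,3,4,5,6,7,8,10}  ✓accept
'a' @ 7: {1,2,3,4,5,6,7,8,10}  ✓accept
'c' @ 8: {}  — dead — no transitions
end set {} — state 1 not in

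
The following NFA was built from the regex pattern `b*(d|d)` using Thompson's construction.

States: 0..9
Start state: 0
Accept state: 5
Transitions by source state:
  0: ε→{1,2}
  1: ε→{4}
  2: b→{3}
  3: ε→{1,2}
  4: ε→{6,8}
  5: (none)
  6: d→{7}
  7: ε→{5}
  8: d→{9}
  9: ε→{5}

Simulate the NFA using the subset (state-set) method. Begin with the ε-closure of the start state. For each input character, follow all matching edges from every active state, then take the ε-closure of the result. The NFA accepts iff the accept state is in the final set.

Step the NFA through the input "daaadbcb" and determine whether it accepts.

Answer: REJECT

Trace:
initial (ε-close {0}): {0,1,2,4,6,8}
'd' @ 1: {5,7,9}  ✓accept
'a' @ 2: {}  — dead — no transitions
rest 'aadbcb' ignored (set empty)
after full input: {}  (accept=5 not in)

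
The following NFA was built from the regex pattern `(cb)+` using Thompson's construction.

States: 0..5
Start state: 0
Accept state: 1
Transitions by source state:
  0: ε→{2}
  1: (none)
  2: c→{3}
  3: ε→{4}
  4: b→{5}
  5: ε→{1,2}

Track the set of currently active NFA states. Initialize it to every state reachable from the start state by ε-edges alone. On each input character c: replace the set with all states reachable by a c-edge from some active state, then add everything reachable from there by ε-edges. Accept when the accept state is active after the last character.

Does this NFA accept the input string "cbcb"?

start: ε-closure({0}) = {0,2}
'c' @ 1: {3,4}
'b' @ 2: {1,2,5}  (accept∈set)
'c' @ 3: {3,4}
'b' @ 4: {1,2,5}  (accept∈set)
end set {1,2,5} — state 1 in

Answer: ACCEPT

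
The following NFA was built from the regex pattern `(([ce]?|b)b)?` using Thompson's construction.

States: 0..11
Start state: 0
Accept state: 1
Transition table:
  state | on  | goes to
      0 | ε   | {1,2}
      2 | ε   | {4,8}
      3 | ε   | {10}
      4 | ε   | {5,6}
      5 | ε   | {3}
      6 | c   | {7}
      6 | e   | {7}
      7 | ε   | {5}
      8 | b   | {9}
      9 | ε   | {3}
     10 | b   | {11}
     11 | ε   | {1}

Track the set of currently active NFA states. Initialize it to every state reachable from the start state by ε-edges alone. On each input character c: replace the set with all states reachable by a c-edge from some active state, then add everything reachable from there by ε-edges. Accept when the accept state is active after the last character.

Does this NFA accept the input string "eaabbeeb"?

Answer: REJECT

Trace:
initial (ε-close {0}): {0,1,2,3,4,5,6,8,10}
'e' @ 1: {3,5,7,10}
'a' @ 2: {}  — dead — no transitions
rest 'abbeeb' ignored (set empty)
after full input: {}  (accept=1 not in)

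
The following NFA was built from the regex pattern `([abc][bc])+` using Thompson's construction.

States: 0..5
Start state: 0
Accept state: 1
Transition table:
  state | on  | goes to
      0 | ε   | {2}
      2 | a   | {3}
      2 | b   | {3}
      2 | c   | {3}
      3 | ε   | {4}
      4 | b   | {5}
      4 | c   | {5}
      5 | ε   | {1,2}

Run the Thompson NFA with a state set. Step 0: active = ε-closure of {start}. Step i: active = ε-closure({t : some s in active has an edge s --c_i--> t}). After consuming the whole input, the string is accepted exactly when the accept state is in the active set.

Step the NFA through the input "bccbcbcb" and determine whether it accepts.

initial (ε-close {0}): {0,2}
'b' @ 1: {3,4}
'c' @ 2: {1,2,5}  ✓accept
'c' @ 3: {3,4}
'b' @ 4: {1,2,5}  ✓accept
'c' @ 5: {3,4}
'b' @ 6: {1,2,5}  ✓accept
'c' @ 7: {3,4}
'b' @ 8: {1,2,5}  ✓accept
final: {1,2,5}; accept 1 in set

Answer: ACCEPT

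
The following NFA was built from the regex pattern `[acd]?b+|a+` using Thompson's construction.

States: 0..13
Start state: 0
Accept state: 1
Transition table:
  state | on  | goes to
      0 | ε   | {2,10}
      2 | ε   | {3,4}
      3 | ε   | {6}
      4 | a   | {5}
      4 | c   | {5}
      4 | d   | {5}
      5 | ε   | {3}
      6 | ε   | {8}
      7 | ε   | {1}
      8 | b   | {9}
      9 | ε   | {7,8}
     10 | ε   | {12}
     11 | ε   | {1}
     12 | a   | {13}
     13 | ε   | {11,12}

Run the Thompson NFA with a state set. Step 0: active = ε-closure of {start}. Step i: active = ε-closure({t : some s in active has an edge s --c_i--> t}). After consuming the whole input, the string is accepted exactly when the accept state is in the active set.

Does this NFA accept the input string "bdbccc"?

start: ε-closure({0}) = {0,2,3,4,6,8,10,12}
'b' @ 1: {1,7,8,9}  ✓accept
'd' @ 2: {}  — dead — no transitions
rest 'bccc' ignored (set empty)
after full input: {}  (accept=1 not in)

Answer: REJECT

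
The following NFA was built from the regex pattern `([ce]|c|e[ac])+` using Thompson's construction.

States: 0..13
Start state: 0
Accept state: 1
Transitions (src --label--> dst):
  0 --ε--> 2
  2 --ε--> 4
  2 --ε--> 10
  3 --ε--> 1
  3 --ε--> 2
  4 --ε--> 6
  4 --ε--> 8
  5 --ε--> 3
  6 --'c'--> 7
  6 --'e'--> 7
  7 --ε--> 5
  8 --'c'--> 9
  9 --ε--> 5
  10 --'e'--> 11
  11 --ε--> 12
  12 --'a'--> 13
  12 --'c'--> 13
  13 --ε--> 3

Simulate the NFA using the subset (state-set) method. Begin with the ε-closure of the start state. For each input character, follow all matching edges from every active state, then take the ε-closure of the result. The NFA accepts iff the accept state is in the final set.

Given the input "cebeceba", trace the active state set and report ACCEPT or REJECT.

start: ε-closure({0}) = {0,2,4,6,8,10}
'c' @ 1: {1,2,3,4,5,6,7,8,9,10}  [accepting]
'e' @ 2: {1,2,3,4,5,6,7,8,10,11,12}  [accepting]
'b' @ 3: {}  — state set empty
rest 'eceba' ignored (set empty)
after full input: {}  (accept=1 not in)

Answer: REJECT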